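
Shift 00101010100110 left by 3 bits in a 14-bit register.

Original: 00101010100110 (decimal 2726)
Shift left by 3 positions
Append 3 zeros on the right and drop the 3 high bits that overflow the 14-bit width
Result: 01010100110000 (decimal 5424)
Equivalent: 2726 << 3 = 2726 × 2^3 = 21808, truncated to 14 bits = 5424



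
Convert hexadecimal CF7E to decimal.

Expand by place value (powers of 16):
Digit values: C = 12, F = 15, E = 14
CF7E = 12 × 16^3 + 15 × 16^2 + 7 × 16^1 + 14 × 16^0
= 12 × 4096 + 15 × 256 + 7 × 16 + 14 × 1
= 49152 + 3840 + 112 + 14
= 53118



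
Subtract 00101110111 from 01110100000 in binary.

Method 1 - Direct subtraction (column by column from the right: bit − bit − borrow-in; if negative, add 2 and borrow 1 from the next column):
borrow: 00011111110
        01110100000
-       00101110111
-------------------
        01000101001

Method 2 - Add two's complement:
Two's complement of 00101110111: invert → 11010001000, add 1 → 11010001001
  01110100000
+ 11010001001
-------------
 101000101001  (end carry out of the top bit = 1)
Discarding the end carry: 01000101001
Decimal check:
  01110100000 = 512 + 256 + 128 + 32 = 928
  00101110111 = 256 + 64 + 32 + 16 + 4 + 2 + 1 = 375
  928 - 375 = 553, and 01000101001 = 512 + 32 + 8 + 1 = 553 ✓



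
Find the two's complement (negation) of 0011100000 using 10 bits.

Original: 0011100000
Step 1 - Invert all bits: 1100011111
Step 2 - Add 1: 1100100000
Verification: 0011100000 + 1100100000 = 10000000000; discarding the end carry (carry out of the top bit) leaves the 10-bit value 0000000000, as required for x + (-x)



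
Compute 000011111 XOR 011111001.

XOR: 1 when bits differ
  000011111
^ 011111001
-----------
  011100110
Decimal: 31 ^ 249 = 230



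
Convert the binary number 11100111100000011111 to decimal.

Sum of powers of 2 for each 1-bit:
2^0 + 2^1 + 2^2 + 2^3 + 2^4 + 2^11 + 2^12 + 2^13 + 2^14 + 2^17 + 2^18 + 2^19
= 1 + 2 + 4 + 8 + 16 + 2048 + 4096 + 8192 + 16384 + 131072 + 262144 + 524288
= 948255



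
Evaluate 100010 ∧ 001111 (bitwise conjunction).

AND: 1 only when both bits are 1
  100010
& 001111
--------
  000010
Decimal: 34 & 15 = 2



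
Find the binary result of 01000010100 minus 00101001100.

Method 1 - Direct subtraction (column by column from the right: bit − bit − borrow-in; if negative, add 2 and borrow 1 from the next column):
borrow: 01110010000
        01000010100
-       00101001100
-------------------
        00011001000

Method 2 - Add two's complement:
Two's complement of 00101001100: invert → 11010110011, add 1 → 11010110100
  01000010100
+ 11010110100
-------------
 100011001000  (end carry out of the top bit = 1)
Discarding the end carry: 00011001000
Decimal check:
  01000010100 = 512 + 16 + 4 = 532
  00101001100 = 256 + 64 + 8 + 4 = 332
  532 - 332 = 200, and 00011001000 = 128 + 64 + 8 = 200 ✓



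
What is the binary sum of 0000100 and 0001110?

Add column by column from the right: bit + bit + carry-in; write the sum mod 2, carry 1 when the sum is 2 or 3.
carry:  0011000
        0000100
+       0001110
---------------
       00010010
(the carry out of the leftmost column, 0, becomes the leading bit)
Decimal check:
  0000100 = 4
  0001110 = 8 + 4 + 2 = 14
  4 + 14 = 18, and 00010010 = 16 + 2 = 18 ✓



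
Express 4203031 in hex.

Using repeated division by 16 (digits 10–15 are A–F):
4203031 ÷ 16 = 262689 remainder 7
262689 ÷ 16 = 16418 remainder 1
16418 ÷ 16 = 1026 remainder 2
1026 ÷ 16 = 64 remainder 2
64 ÷ 16 = 4 remainder 0
4 ÷ 16 = 0 remainder 4
Reading remainders bottom to top: 402217



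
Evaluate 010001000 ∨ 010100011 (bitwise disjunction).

OR: 1 when either bit is 1
  010001000
| 010100011
-----------
  010101011
Decimal: 136 | 163 = 171



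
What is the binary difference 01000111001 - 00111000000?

Method 1 - Direct subtraction (column by column from the right: bit − bit − borrow-in; if negative, add 2 and borrow 1 from the next column):
borrow: 01110000000
        01000111001
-       00111000000
-------------------
        00001111001

Method 2 - Add two's complement:
Two's complement of 00111000000: invert → 11000111111, add 1 → 11001000000
  01000111001
+ 11001000000
-------------
 100001111001  (end carry out of the top bit = 1)
Discarding the end carry: 00001111001
Decimal check:
  01000111001 = 512 + 32 + 16 + 8 + 1 = 569
  00111000000 = 256 + 128 + 64 = 448
  569 - 448 = 121, and 00001111001 = 64 + 32 + 16 + 8 + 1 = 121 ✓



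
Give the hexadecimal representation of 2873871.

Using repeated division by 16 (digits 10–15 are A–F):
2873871 ÷ 16 = 179616 remainder 15 (F)
179616 ÷ 16 = 11226 remainder 0
11226 ÷ 16 = 701 remainder 10 (A)
701 ÷ 16 = 43 remainder 13 (D)
43 ÷ 16 = 2 remainder 11 (B)
2 ÷ 16 = 0 remainder 2
Reading remainders bottom to top: 2BDA0F



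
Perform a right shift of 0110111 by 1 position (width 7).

Original: 0110111 (decimal 55)
Shift right by 1 position
Drop the 1 low bit; fill with zero on the left
Result: 0011011 (decimal 27)
Equivalent: 55 >> 1 = 55 ÷ 2^1 = 27



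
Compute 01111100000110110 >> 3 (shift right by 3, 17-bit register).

Original: 01111100000110110 (decimal 63542)
Shift right by 3 positions
Drop the 3 low bits; fill with zeros on the left
Result: 00001111100000110 (decimal 7942)
Equivalent: 63542 >> 3 = 63542 ÷ 2^3 = 7942



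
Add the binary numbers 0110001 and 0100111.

Add column by column from the right: bit + bit + carry-in; write the sum mod 2, carry 1 when the sum is 2 or 3.
carry:  1001110
        0110001
+       0100111
---------------
       01011000
(the carry out of the leftmost column, 0, becomes the leading bit)
Decimal check:
  0110001 = 32 + 16 + 1 = 49
  0100111 = 32 + 4 + 2 + 1 = 39
  49 + 39 = 88, and 01011000 = 64 + 16 + 8 = 88 ✓



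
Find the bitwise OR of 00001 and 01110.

OR: 1 when either bit is 1
  00001
| 01110
-------
  01111
Decimal: 1 | 14 = 15



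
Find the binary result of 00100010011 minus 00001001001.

Method 1 - Direct subtraction (column by column from the right: bit − bit − borrow-in; if negative, add 2 and borrow 1 from the next column):
borrow: 00110010000
        00100010011
-       00001001001
-------------------
        00011001010

Method 2 - Add two's complement:
Two's complement of 00001001001: invert → 11110110110, add 1 → 11110110111
  00100010011
+ 11110110111
-------------
 100011001010  (end carry out of the top bit = 1)
Discarding the end carry: 00011001010
Decimal check:
  00100010011 = 256 + 16 + 2 + 1 = 275
  00001001001 = 64 + 8 + 1 = 73
  275 - 73 = 202, and 00011001010 = 128 + 64 + 8 + 2 = 202 ✓



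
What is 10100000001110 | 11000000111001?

OR: 1 when either bit is 1
  10100000001110
| 11000000111001
----------------
  11100000111111
Decimal: 10254 | 12345 = 14399



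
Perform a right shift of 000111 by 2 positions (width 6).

Original: 000111 (decimal 7)
Shift right by 2 positions
Drop the 2 low bits; fill with zeros on the left
Result: 000001 (decimal 1)
Equivalent: 7 >> 2 = 7 ÷ 2^2 = 1



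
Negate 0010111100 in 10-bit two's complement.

Original: 0010111100
Step 1 - Invert all bits: 1101000011
Step 2 - Add 1: 1101000100
Verification: 0010111100 + 1101000100 = 10000000000; discarding the end carry (carry out of the top bit) leaves the 10-bit value 0000000000, as required for x + (-x)



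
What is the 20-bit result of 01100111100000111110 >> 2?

Original: 01100111100000111110 (decimal 423998)
Shift right by 2 positions
Drop the 2 low bits; fill with zeros on the left
Result: 00011001111000001111 (decimal 105999)
Equivalent: 423998 >> 2 = 423998 ÷ 2^2 = 105999



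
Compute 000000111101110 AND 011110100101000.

AND: 1 only when both bits are 1
  000000111101110
& 011110100101000
-----------------
  000000100101000
Decimal: 494 & 15656 = 296



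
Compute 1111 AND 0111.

AND: 1 only when both bits are 1
  1111
& 0111
------
  0111
Decimal: 15 & 7 = 7



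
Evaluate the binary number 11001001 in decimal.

Sum of powers of 2 for each 1-bit:
2^0 + 2^3 + 2^6 + 2^7
= 1 + 8 + 64 + 128
= 201



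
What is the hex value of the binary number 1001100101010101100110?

Group into 4-bit nibbles from right:
  0010 = 2
  0110 = 6
  0101 = 5
  0101 = 5
  0110 = 6
  0110 = 6
Result: 265566



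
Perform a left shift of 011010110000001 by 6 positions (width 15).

Original: 011010110000001 (decimal 13697)
Shift left by 6 positions
Append 6 zeros on the right and drop the 6 high bits that overflow the 15-bit width
Result: 110000001000000 (decimal 24640)
Equivalent: 13697 << 6 = 13697 × 2^6 = 876608, truncated to 15 bits = 24640



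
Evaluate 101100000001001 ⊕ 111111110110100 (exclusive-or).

XOR: 1 when bits differ
  101100000001001
^ 111111110110100
-----------------
  010011110111101
Decimal: 22537 ^ 32692 = 10173



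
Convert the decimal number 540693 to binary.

Using repeated division by 2:
540693 ÷ 2 = 270346 remainder 1
270346 ÷ 2 = 135173 remainder 0
135173 ÷ 2 = 67586 remainder 1
67586 ÷ 2 = 33793 remainder 0
33793 ÷ 2 = 16896 remainder 1
16896 ÷ 2 = 8448 remainder 0
8448 ÷ 2 = 4224 remainder 0
4224 ÷ 2 = 2112 remainder 0
2112 ÷ 2 = 1056 remainder 0
1056 ÷ 2 = 528 remainder 0
528 ÷ 2 = 264 remainder 0
264 ÷ 2 = 132 remainder 0
132 ÷ 2 = 66 remainder 0
66 ÷ 2 = 33 remainder 0
33 ÷ 2 = 16 remainder 1
16 ÷ 2 = 8 remainder 0
8 ÷ 2 = 4 remainder 0
4 ÷ 2 = 2 remainder 0
2 ÷ 2 = 1 remainder 0
1 ÷ 2 = 0 remainder 1
Reading remainders bottom to top: 10000100000000010101



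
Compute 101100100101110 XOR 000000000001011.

XOR: 1 when bits differ
  101100100101110
^ 000000000001011
-----------------
  101100100100101
Decimal: 22830 ^ 11 = 22821



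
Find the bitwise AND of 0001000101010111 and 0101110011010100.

AND: 1 only when both bits are 1
  0001000101010111
& 0101110011010100
------------------
  0001000001010100
Decimal: 4439 & 23764 = 4180



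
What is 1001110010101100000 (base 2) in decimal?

Sum of powers of 2 for each 1-bit:
2^5 + 2^6 + 2^8 + 2^10 + 2^13 + 2^14 + 2^15 + 2^18
= 32 + 64 + 256 + 1024 + 8192 + 16384 + 32768 + 262144
= 320864



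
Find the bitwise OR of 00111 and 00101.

OR: 1 when either bit is 1
  00111
| 00101
-------
  00111
Decimal: 7 | 5 = 7



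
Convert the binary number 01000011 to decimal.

Sum of powers of 2 for each 1-bit:
2^0 + 2^1 + 2^6
= 1 + 2 + 64
= 67



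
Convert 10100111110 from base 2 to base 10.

Sum of powers of 2 for each 1-bit:
2^1 + 2^2 + 2^3 + 2^4 + 2^5 + 2^8 + 2^10
= 2 + 4 + 8 + 16 + 32 + 256 + 1024
= 1342



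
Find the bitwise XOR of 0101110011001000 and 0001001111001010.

XOR: 1 when bits differ
  0101110011001000
^ 0001001111001010
------------------
  0100111100000010
Decimal: 23752 ^ 5066 = 20226



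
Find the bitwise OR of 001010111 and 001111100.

OR: 1 when either bit is 1
  001010111
| 001111100
-----------
  001111111
Decimal: 87 | 124 = 127



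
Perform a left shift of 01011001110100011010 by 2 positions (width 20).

Original: 01011001110100011010 (decimal 367898)
Shift left by 2 positions
Append 2 zeros on the right and drop the 2 high bits that overflow the 20-bit width
Result: 01100111010001101000 (decimal 423016)
Equivalent: 367898 << 2 = 367898 × 2^2 = 1471592, truncated to 20 bits = 423016



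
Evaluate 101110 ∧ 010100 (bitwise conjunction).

AND: 1 only when both bits are 1
  101110
& 010100
--------
  000100
Decimal: 46 & 20 = 4



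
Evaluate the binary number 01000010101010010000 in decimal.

Sum of powers of 2 for each 1-bit:
2^4 + 2^7 + 2^9 + 2^11 + 2^13 + 2^18
= 16 + 128 + 512 + 2048 + 8192 + 262144
= 273040



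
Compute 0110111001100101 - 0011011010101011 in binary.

Method 1 - Direct subtraction (column by column from the right: bit − bit − borrow-in; if negative, add 2 and borrow 1 from the next column):
borrow: 0110111101110100
        0110111001100101
-       0011011010101011
------------------------
        0011011110111010

Method 2 - Add two's complement:
Two's complement of 0011011010101011: invert → 1100100101010100, add 1 → 1100100101010101
  0110111001100101
+ 1100100101010101
------------------
 10011011110111010  (end carry out of the top bit = 1)
Discarding the end carry: 0011011110111010
Decimal check:
  0110111001100101 = 16384 + 8192 + 2048 + 1024 + 512 + 64 + 32 + 4 + 1 = 28261
  0011011010101011 = 8192 + 4096 + 1024 + 512 + 128 + 32 + 8 + 2 + 1 = 13995
  28261 - 13995 = 14266, and 0011011110111010 = 8192 + 4096 + 1024 + 512 + 256 + 128 + 32 + 16 + 8 + 2 = 14266 ✓



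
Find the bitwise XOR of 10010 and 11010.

XOR: 1 when bits differ
  10010
^ 11010
-------
  01000
Decimal: 18 ^ 26 = 8



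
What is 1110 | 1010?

OR: 1 when either bit is 1
  1110
| 1010
------
  1110
Decimal: 14 | 10 = 14



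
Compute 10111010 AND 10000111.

AND: 1 only when both bits are 1
  10111010
& 10000111
----------
  10000010
Decimal: 186 & 135 = 130



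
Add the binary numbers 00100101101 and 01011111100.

Add column by column from the right: bit + bit + carry-in; write the sum mod 2, carry 1 when the sum is 2 or 3.
carry:  11111111000
        00100101101
+       01011111100
-------------------
       010000101001
(the carry out of the leftmost column, 0, becomes the leading bit)
Decimal check:
  00100101101 = 256 + 32 + 8 + 4 + 1 = 301
  01011111100 = 512 + 128 + 64 + 32 + 16 + 8 + 4 = 764
  301 + 764 = 1065, and 010000101001 = 1024 + 32 + 8 + 1 = 1065 ✓



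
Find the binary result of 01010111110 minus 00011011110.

Method 1 - Direct subtraction (column by column from the right: bit − bit − borrow-in; if negative, add 2 and borrow 1 from the next column):
borrow: 01110000000
        01010111110
-       00011011110
-------------------
        00111100000

Method 2 - Add two's complement:
Two's complement of 00011011110: invert → 11100100001, add 1 → 11100100010
  01010111110
+ 11100100010
-------------
 100111100000  (end carry out of the top bit = 1)
Discarding the end carry: 00111100000
Decimal check:
  01010111110 = 512 + 128 + 32 + 16 + 8 + 4 + 2 = 702
  00011011110 = 128 + 64 + 16 + 8 + 4 + 2 = 222
  702 - 222 = 480, and 00111100000 = 256 + 128 + 64 + 32 = 480 ✓



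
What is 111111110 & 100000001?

AND: 1 only when both bits are 1
  111111110
& 100000001
-----------
  100000000
Decimal: 510 & 257 = 256



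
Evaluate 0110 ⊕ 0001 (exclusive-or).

XOR: 1 when bits differ
  0110
^ 0001
------
  0111
Decimal: 6 ^ 1 = 7



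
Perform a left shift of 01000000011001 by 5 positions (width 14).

Original: 01000000011001 (decimal 4121)
Shift left by 5 positions
Append 5 zeros on the right and drop the 5 high bits that overflow the 14-bit width
Result: 00001100100000 (decimal 800)
Equivalent: 4121 << 5 = 4121 × 2^5 = 131872, truncated to 14 bits = 800



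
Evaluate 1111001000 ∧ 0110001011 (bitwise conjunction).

AND: 1 only when both bits are 1
  1111001000
& 0110001011
------------
  0110001000
Decimal: 968 & 395 = 392



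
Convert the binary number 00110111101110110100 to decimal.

Sum of powers of 2 for each 1-bit:
2^2 + 2^4 + 2^5 + 2^7 + 2^8 + 2^9 + 2^11 + 2^12 + 2^13 + 2^14 + 2^16 + 2^17
= 4 + 16 + 32 + 128 + 256 + 512 + 2048 + 4096 + 8192 + 16384 + 65536 + 131072
= 228276



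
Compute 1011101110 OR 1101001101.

OR: 1 when either bit is 1
  1011101110
| 1101001101
------------
  1111101111
Decimal: 750 | 845 = 1007



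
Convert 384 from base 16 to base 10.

Expand by place value (powers of 16):
384 = 3 × 16^2 + 8 × 16^1 + 4 × 16^0
= 3 × 256 + 8 × 16 + 4 × 1
= 768 + 128 + 4
= 900



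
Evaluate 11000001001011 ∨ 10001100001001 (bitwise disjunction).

OR: 1 when either bit is 1
  11000001001011
| 10001100001001
----------------
  11001101001011
Decimal: 12363 | 8969 = 13131



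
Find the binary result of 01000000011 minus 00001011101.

Method 1 - Direct subtraction (column by column from the right: bit − bit − borrow-in; if negative, add 2 and borrow 1 from the next column):
borrow: 01111111000
        01000000011
-       00001011101
-------------------
        00110100110

Method 2 - Add two's complement:
Two's complement of 00001011101: invert → 11110100010, add 1 → 11110100011
  01000000011
+ 11110100011
-------------
 100110100110  (end carry out of the top bit = 1)
Discarding the end carry: 00110100110
Decimal check:
  01000000011 = 512 + 2 + 1 = 515
  00001011101 = 64 + 16 + 8 + 4 + 1 = 93
  515 - 93 = 422, and 00110100110 = 256 + 128 + 32 + 4 + 2 = 422 ✓



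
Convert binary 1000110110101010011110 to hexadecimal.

Group into 4-bit nibbles from right:
  0010 = 2
  0011 = 3
  0110 = 6
  1010 = A
  1001 = 9
  1110 = E
Result: 236A9E



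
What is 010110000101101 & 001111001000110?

AND: 1 only when both bits are 1
  010110000101101
& 001111001000110
-----------------
  000110000000100
Decimal: 11309 & 7750 = 3076



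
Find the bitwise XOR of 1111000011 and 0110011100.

XOR: 1 when bits differ
  1111000011
^ 0110011100
------------
  1001011111
Decimal: 963 ^ 412 = 607



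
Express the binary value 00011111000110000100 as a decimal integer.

Sum of powers of 2 for each 1-bit:
2^2 + 2^7 + 2^8 + 2^12 + 2^13 + 2^14 + 2^15 + 2^16
= 4 + 128 + 256 + 4096 + 8192 + 16384 + 32768 + 65536
= 127364



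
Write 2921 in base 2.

Using repeated division by 2:
2921 ÷ 2 = 1460 remainder 1
1460 ÷ 2 = 730 remainder 0
730 ÷ 2 = 365 remainder 0
365 ÷ 2 = 182 remainder 1
182 ÷ 2 = 91 remainder 0
91 ÷ 2 = 45 remainder 1
45 ÷ 2 = 22 remainder 1
22 ÷ 2 = 11 remainder 0
11 ÷ 2 = 5 remainder 1
5 ÷ 2 = 2 remainder 1
2 ÷ 2 = 1 remainder 0
1 ÷ 2 = 0 remainder 1
Reading remainders bottom to top: 101101101001



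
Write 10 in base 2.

Using repeated division by 2:
10 ÷ 2 = 5 remainder 0
5 ÷ 2 = 2 remainder 1
2 ÷ 2 = 1 remainder 0
1 ÷ 2 = 0 remainder 1
Reading remainders bottom to top: 1010



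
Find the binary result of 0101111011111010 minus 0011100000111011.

Method 1 - Direct subtraction (column by column from the right: bit − bit − borrow-in; if negative, add 2 and borrow 1 from the next column):
borrow: 0100000001111110
        0101111011111010
-       0011100000111011
------------------------
        0010011010111111

Method 2 - Add two's complement:
Two's complement of 0011100000111011: invert → 1100011111000100, add 1 → 1100011111000101
  0101111011111010
+ 1100011111000101
------------------
 10010011010111111  (end carry out of the top bit = 1)
Discarding the end carry: 0010011010111111
Decimal check:
  0101111011111010 = 16384 + 4096 + 2048 + 1024 + 512 + 128 + 64 + 32 + 16 + 8 + 2 = 24314
  0011100000111011 = 8192 + 4096 + 2048 + 32 + 16 + 8 + 2 + 1 = 14395
  24314 - 14395 = 9919, and 0010011010111111 = 8192 + 1024 + 512 + 128 + 32 + 16 + 8 + 4 + 2 + 1 = 9919 ✓



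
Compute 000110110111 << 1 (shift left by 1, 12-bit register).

Original: 000110110111 (decimal 439)
Shift left by 1 position
Append 1 zero on the right
Result: 001101101110 (decimal 878)
Equivalent: 439 << 1 = 439 × 2^1 = 878



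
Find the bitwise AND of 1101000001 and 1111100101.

AND: 1 only when both bits are 1
  1101000001
& 1111100101
------------
  1101000001
Decimal: 833 & 997 = 833



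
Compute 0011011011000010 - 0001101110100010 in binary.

Method 1 - Direct subtraction (column by column from the right: bit − bit − borrow-in; if negative, add 2 and borrow 1 from the next column):
borrow: 0011011001000000
        0011011011000010
-       0001101110100010
------------------------
        0001101100100000

Method 2 - Add two's complement:
Two's complement of 0001101110100010: invert → 1110010001011101, add 1 → 1110010001011110
  0011011011000010
+ 1110010001011110
------------------
 10001101100100000  (end carry out of the top bit = 1)
Discarding the end carry: 0001101100100000
Decimal check:
  0011011011000010 = 8192 + 4096 + 1024 + 512 + 128 + 64 + 2 = 14018
  0001101110100010 = 4096 + 2048 + 512 + 256 + 128 + 32 + 2 = 7074
  14018 - 7074 = 6944, and 0001101100100000 = 4096 + 2048 + 512 + 256 + 32 = 6944 ✓



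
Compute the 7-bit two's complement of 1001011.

Original (sign bit 1, negative): 1001011
Step 1 - Invert all bits: 0110100
Step 2 - Add 1: 0110101
Verification: 1001011 + 0110101 = 10000000; discarding the end carry (carry out of the top bit) leaves the 7-bit value 0000000, as required for x + (-x)



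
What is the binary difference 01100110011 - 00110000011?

Method 1 - Direct subtraction (column by column from the right: bit − bit − borrow-in; if negative, add 2 and borrow 1 from the next column):
borrow: 01100000000
        01100110011
-       00110000011
-------------------
        00110110000

Method 2 - Add two's complement:
Two's complement of 00110000011: invert → 11001111100, add 1 → 11001111101
  01100110011
+ 11001111101
-------------
 100110110000  (end carry out of the top bit = 1)
Discarding the end carry: 00110110000
Decimal check:
  01100110011 = 512 + 256 + 32 + 16 + 2 + 1 = 819
  00110000011 = 256 + 128 + 2 + 1 = 387
  819 - 387 = 432, and 00110110000 = 256 + 128 + 32 + 16 = 432 ✓



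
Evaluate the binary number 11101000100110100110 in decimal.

Sum of powers of 2 for each 1-bit:
2^1 + 2^2 + 2^5 + 2^7 + 2^8 + 2^11 + 2^15 + 2^17 + 2^18 + 2^19
= 2 + 4 + 32 + 128 + 256 + 2048 + 32768 + 131072 + 262144 + 524288
= 952742



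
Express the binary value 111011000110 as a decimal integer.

Sum of powers of 2 for each 1-bit:
2^1 + 2^2 + 2^6 + 2^7 + 2^9 + 2^10 + 2^11
= 2 + 4 + 64 + 128 + 512 + 1024 + 2048
= 3782



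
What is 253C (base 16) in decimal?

Expand by place value (powers of 16):
Digit values: C = 12
253C = 2 × 16^3 + 5 × 16^2 + 3 × 16^1 + 12 × 16^0
= 2 × 4096 + 5 × 256 + 3 × 16 + 12 × 1
= 8192 + 1280 + 48 + 12
= 9532



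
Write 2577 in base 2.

Using repeated division by 2:
2577 ÷ 2 = 1288 remainder 1
1288 ÷ 2 = 644 remainder 0
644 ÷ 2 = 322 remainder 0
322 ÷ 2 = 161 remainder 0
161 ÷ 2 = 80 remainder 1
80 ÷ 2 = 40 remainder 0
40 ÷ 2 = 20 remainder 0
20 ÷ 2 = 10 remainder 0
10 ÷ 2 = 5 remainder 0
5 ÷ 2 = 2 remainder 1
2 ÷ 2 = 1 remainder 0
1 ÷ 2 = 0 remainder 1
Reading remainders bottom to top: 101000010001



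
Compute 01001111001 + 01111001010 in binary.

Add column by column from the right: bit + bit + carry-in; write the sum mod 2, carry 1 when the sum is 2 or 3.
carry:  11111110000
        01001111001
+       01111001010
-------------------
       011001000011
(the carry out of the leftmost column, 0, becomes the leading bit)
Decimal check:
  01001111001 = 512 + 64 + 32 + 16 + 8 + 1 = 633
  01111001010 = 512 + 256 + 128 + 64 + 8 + 2 = 970
  633 + 970 = 1603, and 011001000011 = 1024 + 512 + 64 + 2 + 1 = 1603 ✓



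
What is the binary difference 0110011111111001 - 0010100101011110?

Method 1 - Direct subtraction (column by column from the right: bit − bit − borrow-in; if negative, add 2 and borrow 1 from the next column):
borrow: 0111000000111100
        0110011111111001
-       0010100101011110
------------------------
        0011111010011011

Method 2 - Add two's complement:
Two's complement of 0010100101011110: invert → 1101011010100001, add 1 → 1101011010100010
  0110011111111001
+ 1101011010100010
------------------
 10011111010011011  (end carry out of the top bit = 1)
Discarding the end carry: 0011111010011011
Decimal check:
  0110011111111001 = 16384 + 8192 + 1024 + 512 + 256 + 128 + 64 + 32 + 16 + 8 + 1 = 26617
  0010100101011110 = 8192 + 2048 + 256 + 64 + 16 + 8 + 4 + 2 = 10590
  26617 - 10590 = 16027, and 0011111010011011 = 8192 + 4096 + 2048 + 1024 + 512 + 128 + 16 + 8 + 2 + 1 = 16027 ✓



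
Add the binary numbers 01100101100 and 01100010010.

Add column by column from the right: bit + bit + carry-in; write the sum mod 2, carry 1 when the sum is 2 or 3.
carry:  11000000000
        01100101100
+       01100010010
-------------------
       011000111110
(the carry out of the leftmost column, 0, becomes the leading bit)
Decimal check:
  01100101100 = 512 + 256 + 32 + 8 + 4 = 812
  01100010010 = 512 + 256 + 16 + 2 = 786
  812 + 786 = 1598, and 011000111110 = 1024 + 512 + 32 + 16 + 8 + 4 + 2 = 1598 ✓



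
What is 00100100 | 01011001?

OR: 1 when either bit is 1
  00100100
| 01011001
----------
  01111101
Decimal: 36 | 89 = 125



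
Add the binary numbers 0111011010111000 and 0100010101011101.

Add column by column from the right: bit + bit + carry-in; write the sum mod 2, carry 1 when the sum is 2 or 3.
carry:  1000111111110000
        0111011010111000
+       0100010101011101
------------------------
       01011110000010101
(the carry out of the leftmost column, 0, becomes the leading bit)
Decimal check:
  0111011010111000 = 16384 + 8192 + 4096 + 1024 + 512 + 128 + 32 + 16 + 8 = 30392
  0100010101011101 = 16384 + 1024 + 256 + 64 + 16 + 8 + 4 + 1 = 17757
  30392 + 17757 = 48149, and 01011110000010101 = 32768 + 8192 + 4096 + 2048 + 1024 + 16 + 4 + 1 = 48149 ✓



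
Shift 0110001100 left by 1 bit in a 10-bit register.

Original: 0110001100 (decimal 396)
Shift left by 1 position
Append 1 zero on the right
Result: 1100011000 (decimal 792)
Equivalent: 396 << 1 = 396 × 2^1 = 792



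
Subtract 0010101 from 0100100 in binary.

Method 1 - Direct subtraction (column by column from the right: bit − bit − borrow-in; if negative, add 2 and borrow 1 from the next column):
borrow: 0111110
        0100100
-       0010101
---------------
        0001111

Method 2 - Add two's complement:
Two's complement of 0010101: invert → 1101010, add 1 → 1101011
  0100100
+ 1101011
---------
 10001111  (end carry out of the top bit = 1)
Discarding the end carry: 0001111
Decimal check:
  0100100 = 32 + 4 = 36
  0010101 = 16 + 4 + 1 = 21
  36 - 21 = 15, and 0001111 = 8 + 4 + 2 + 1 = 15 ✓



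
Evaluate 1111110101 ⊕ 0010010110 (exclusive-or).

XOR: 1 when bits differ
  1111110101
^ 0010010110
------------
  1101100011
Decimal: 1013 ^ 150 = 867



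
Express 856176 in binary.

Using repeated division by 2:
856176 ÷ 2 = 428088 remainder 0
428088 ÷ 2 = 214044 remainder 0
214044 ÷ 2 = 107022 remainder 0
107022 ÷ 2 = 53511 remainder 0
53511 ÷ 2 = 26755 remainder 1
26755 ÷ 2 = 13377 remainder 1
13377 ÷ 2 = 6688 remainder 1
6688 ÷ 2 = 3344 remainder 0
3344 ÷ 2 = 1672 remainder 0
1672 ÷ 2 = 836 remainder 0
836 ÷ 2 = 418 remainder 0
418 ÷ 2 = 209 remainder 0
209 ÷ 2 = 104 remainder 1
104 ÷ 2 = 52 remainder 0
52 ÷ 2 = 26 remainder 0
26 ÷ 2 = 13 remainder 0
13 ÷ 2 = 6 remainder 1
6 ÷ 2 = 3 remainder 0
3 ÷ 2 = 1 remainder 1
1 ÷ 2 = 0 remainder 1
Reading remainders bottom to top: 11010001000001110000



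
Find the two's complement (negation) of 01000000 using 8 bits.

Original: 01000000
Step 1 - Invert all bits: 10111111
Step 2 - Add 1: 11000000
Verification: 01000000 + 11000000 = 100000000; discarding the end carry (carry out of the top bit) leaves the 8-bit value 00000000, as required for x + (-x)



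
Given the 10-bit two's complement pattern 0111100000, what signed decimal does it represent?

Binary: 0111100000
Sign bit: 0 (non-negative)
Read directly as an unsigned value:
0111100000 = 256 + 128 + 64 + 32 = 480
Value: 480



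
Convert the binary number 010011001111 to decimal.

Sum of powers of 2 for each 1-bit:
2^0 + 2^1 + 2^2 + 2^3 + 2^6 + 2^7 + 2^10
= 1 + 2 + 4 + 8 + 64 + 128 + 1024
= 1231



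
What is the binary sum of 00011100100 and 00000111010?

Add column by column from the right: bit + bit + carry-in; write the sum mod 2, carry 1 when the sum is 2 or 3.
carry:  00111000000
        00011100100
+       00000111010
-------------------
       000100011110
(the carry out of the leftmost column, 0, becomes the leading bit)
Decimal check:
  00011100100 = 128 + 64 + 32 + 4 = 228
  00000111010 = 32 + 16 + 8 + 2 = 58
  228 + 58 = 286, and 000100011110 = 256 + 16 + 8 + 4 + 2 = 286 ✓



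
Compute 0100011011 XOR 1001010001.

XOR: 1 when bits differ
  0100011011
^ 1001010001
------------
  1101001010
Decimal: 283 ^ 593 = 842



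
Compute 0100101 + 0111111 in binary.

Add column by column from the right: bit + bit + carry-in; write the sum mod 2, carry 1 when the sum is 2 or 3.
carry:  1111110
        0100101
+       0111111
---------------
       01100100
(the carry out of the leftmost column, 0, becomes the leading bit)
Decimal check:
  0100101 = 32 + 4 + 1 = 37
  0111111 = 32 + 16 + 8 + 4 + 2 + 1 = 63
  37 + 63 = 100, and 01100100 = 64 + 32 + 4 = 100 ✓



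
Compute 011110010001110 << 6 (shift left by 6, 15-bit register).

Original: 011110010001110 (decimal 15502)
Shift left by 6 positions
Append 6 zeros on the right and drop the 6 high bits that overflow the 15-bit width
Result: 010001110000000 (decimal 9088)
Equivalent: 15502 << 6 = 15502 × 2^6 = 992128, truncated to 15 bits = 9088



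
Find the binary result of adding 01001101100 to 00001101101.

Add column by column from the right: bit + bit + carry-in; write the sum mod 2, carry 1 when the sum is 2 or 3.
carry:  00011011000
        01001101100
+       00001101101
-------------------
       001011011001
(the carry out of the leftmost column, 0, becomes the leading bit)
Decimal check:
  01001101100 = 512 + 64 + 32 + 8 + 4 = 620
  00001101101 = 64 + 32 + 8 + 4 + 1 = 109
  620 + 109 = 729, and 001011011001 = 512 + 128 + 64 + 16 + 8 + 1 = 729 ✓



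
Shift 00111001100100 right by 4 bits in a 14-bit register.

Original: 00111001100100 (decimal 3684)
Shift right by 4 positions
Drop the 4 low bits; fill with zeros on the left
Result: 00000011100110 (decimal 230)
Equivalent: 3684 >> 4 = 3684 ÷ 2^4 = 230



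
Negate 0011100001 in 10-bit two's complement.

Original: 0011100001
Step 1 - Invert all bits: 1100011110
Step 2 - Add 1: 1100011111
Verification: 0011100001 + 1100011111 = 10000000000; discarding the end carry (carry out of the top bit) leaves the 10-bit value 0000000000, as required for x + (-x)



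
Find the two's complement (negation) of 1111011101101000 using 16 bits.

Original (sign bit 1, negative): 1111011101101000
Step 1 - Invert all bits: 0000100010010111
Step 2 - Add 1: 0000100010011000
Verification: 1111011101101000 + 0000100010011000 = 10000000000000000; discarding the end carry (carry out of the top bit) leaves the 16-bit value 0000000000000000, as required for x + (-x)



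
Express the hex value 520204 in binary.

Convert each hex digit to 4 bits:
  5 = 0101
  2 = 0010
  0 = 0000
  2 = 0010
  0 = 0000
  4 = 0100
Concatenate: 010100100000001000000100



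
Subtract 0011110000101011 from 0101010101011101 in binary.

Method 1 - Direct subtraction (column by column from the right: bit − bit − borrow-in; if negative, add 2 and borrow 1 from the next column):
borrow: 0111000001000100
        0101010101011101
-       0011110000101011
------------------------
        0001100100110010

Method 2 - Add two's complement:
Two's complement of 0011110000101011: invert → 1100001111010100, add 1 → 1100001111010101
  0101010101011101
+ 1100001111010101
------------------
 10001100100110010  (end carry out of the top bit = 1)
Discarding the end carry: 0001100100110010
Decimal check:
  0101010101011101 = 16384 + 4096 + 1024 + 256 + 64 + 16 + 8 + 4 + 1 = 21853
  0011110000101011 = 8192 + 4096 + 2048 + 1024 + 32 + 8 + 2 + 1 = 15403
  21853 - 15403 = 6450, and 0001100100110010 = 4096 + 2048 + 256 + 32 + 16 + 2 = 6450 ✓



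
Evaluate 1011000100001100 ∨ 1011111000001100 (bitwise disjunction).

OR: 1 when either bit is 1
  1011000100001100
| 1011111000001100
------------------
  1011111100001100
Decimal: 45324 | 48652 = 48908



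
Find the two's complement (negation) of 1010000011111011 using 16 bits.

Original (sign bit 1, negative): 1010000011111011
Step 1 - Invert all bits: 0101111100000100
Step 2 - Add 1: 0101111100000101
Verification: 1010000011111011 + 0101111100000101 = 10000000000000000; discarding the end carry (carry out of the top bit) leaves the 16-bit value 0000000000000000, as required for x + (-x)



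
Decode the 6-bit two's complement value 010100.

Binary: 010100
Sign bit: 0 (non-negative)
Read directly as an unsigned value:
010100 = 16 + 4 = 20
Value: 20



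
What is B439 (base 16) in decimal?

Expand by place value (powers of 16):
Digit values: B = 11
B439 = 11 × 16^3 + 4 × 16^2 + 3 × 16^1 + 9 × 16^0
= 11 × 4096 + 4 × 256 + 3 × 16 + 9 × 1
= 45056 + 1024 + 48 + 9
= 46137



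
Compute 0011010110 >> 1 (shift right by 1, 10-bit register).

Original: 0011010110 (decimal 214)
Shift right by 1 position
Drop the 1 low bit; fill with zero on the left
Result: 0001101011 (decimal 107)
Equivalent: 214 >> 1 = 214 ÷ 2^1 = 107



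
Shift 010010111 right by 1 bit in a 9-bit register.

Original: 010010111 (decimal 151)
Shift right by 1 position
Drop the 1 low bit; fill with zero on the left
Result: 001001011 (decimal 75)
Equivalent: 151 >> 1 = 151 ÷ 2^1 = 75



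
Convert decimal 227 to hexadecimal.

Using repeated division by 16 (digits 10–15 are A–F):
227 ÷ 16 = 14 remainder 3
14 ÷ 16 = 0 remainder 14 (E)
Reading remainders bottom to top: E3



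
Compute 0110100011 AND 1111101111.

AND: 1 only when both bits are 1
  0110100011
& 1111101111
------------
  0110100011
Decimal: 419 & 1007 = 419



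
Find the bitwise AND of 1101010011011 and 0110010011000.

AND: 1 only when both bits are 1
  1101010011011
& 0110010011000
---------------
  0100010011000
Decimal: 6811 & 3224 = 2200



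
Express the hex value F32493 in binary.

Convert each hex digit to 4 bits:
  F = 1111
  3 = 0011
  2 = 0010
  4 = 0100
  9 = 1001
  3 = 0011
Concatenate: 111100110010010010010011



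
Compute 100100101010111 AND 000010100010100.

AND: 1 only when both bits are 1
  100100101010111
& 000010100010100
-----------------
  000000100010100
Decimal: 18775 & 1300 = 276



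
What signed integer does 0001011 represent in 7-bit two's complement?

Binary: 0001011
Sign bit: 0 (non-negative)
Read directly as an unsigned value:
0001011 = 8 + 2 + 1 = 11
Value: 11



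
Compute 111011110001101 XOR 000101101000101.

XOR: 1 when bits differ
  111011110001101
^ 000101101000101
-----------------
  111110011001000
Decimal: 30605 ^ 2885 = 31944



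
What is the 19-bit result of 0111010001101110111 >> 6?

Original: 0111010001101110111 (decimal 238455)
Shift right by 6 positions
Drop the 6 low bits; fill with zeros on the left
Result: 0000000111010001101 (decimal 3725)
Equivalent: 238455 >> 6 = 238455 ÷ 2^6 = 3725



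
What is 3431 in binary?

Using repeated division by 2:
3431 ÷ 2 = 1715 remainder 1
1715 ÷ 2 = 857 remainder 1
857 ÷ 2 = 428 remainder 1
428 ÷ 2 = 214 remainder 0
214 ÷ 2 = 107 remainder 0
107 ÷ 2 = 53 remainder 1
53 ÷ 2 = 26 remainder 1
26 ÷ 2 = 13 remainder 0
13 ÷ 2 = 6 remainder 1
6 ÷ 2 = 3 remainder 0
3 ÷ 2 = 1 remainder 1
1 ÷ 2 = 0 remainder 1
Reading remainders bottom to top: 110101100111



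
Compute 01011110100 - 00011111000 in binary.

Method 1 - Direct subtraction (column by column from the right: bit − bit − borrow-in; if negative, add 2 and borrow 1 from the next column):
borrow: 01111110000
        01011110100
-       00011111000
-------------------
        00111111100

Method 2 - Add two's complement:
Two's complement of 00011111000: invert → 11100000111, add 1 → 11100001000
  01011110100
+ 11100001000
-------------
 100111111100  (end carry out of the top bit = 1)
Discarding the end carry: 00111111100
Decimal check:
  01011110100 = 512 + 128 + 64 + 32 + 16 + 4 = 756
  00011111000 = 128 + 64 + 32 + 16 + 8 = 248
  756 - 248 = 508, and 00111111100 = 256 + 128 + 64 + 32 + 16 + 8 + 4 = 508 ✓



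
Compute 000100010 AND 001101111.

AND: 1 only when both bits are 1
  000100010
& 001101111
-----------
  000100010
Decimal: 34 & 111 = 34



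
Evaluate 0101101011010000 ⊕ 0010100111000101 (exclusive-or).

XOR: 1 when bits differ
  0101101011010000
^ 0010100111000101
------------------
  0111001100010101
Decimal: 23248 ^ 10693 = 29461



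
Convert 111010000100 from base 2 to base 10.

Sum of powers of 2 for each 1-bit:
2^2 + 2^7 + 2^9 + 2^10 + 2^11
= 4 + 128 + 512 + 1024 + 2048
= 3716



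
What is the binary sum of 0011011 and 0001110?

Add column by column from the right: bit + bit + carry-in; write the sum mod 2, carry 1 when the sum is 2 or 3.
carry:  0111100
        0011011
+       0001110
---------------
       00101001
(the carry out of the leftmost column, 0, becomes the leading bit)
Decimal check:
  0011011 = 16 + 8 + 2 + 1 = 27
  0001110 = 8 + 4 + 2 = 14
  27 + 14 = 41, and 00101001 = 32 + 8 + 1 = 41 ✓



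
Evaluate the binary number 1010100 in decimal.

Sum of powers of 2 for each 1-bit:
2^2 + 2^4 + 2^6
= 4 + 16 + 64
= 84



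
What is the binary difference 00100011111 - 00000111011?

Method 1 - Direct subtraction (column by column from the right: bit − bit − borrow-in; if negative, add 2 and borrow 1 from the next column):
borrow: 00111000000
        00100011111
-       00000111011
-------------------
        00011100100

Method 2 - Add two's complement:
Two's complement of 00000111011: invert → 11111000100, add 1 → 11111000101
  00100011111
+ 11111000101
-------------
 100011100100  (end carry out of the top bit = 1)
Discarding the end carry: 00011100100
Decimal check:
  00100011111 = 256 + 16 + 8 + 4 + 2 + 1 = 287
  00000111011 = 32 + 16 + 8 + 2 + 1 = 59
  287 - 59 = 228, and 00011100100 = 128 + 64 + 32 + 4 = 228 ✓



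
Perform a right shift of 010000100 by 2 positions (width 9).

Original: 010000100 (decimal 132)
Shift right by 2 positions
Drop the 2 low bits; fill with zeros on the left
Result: 000100001 (decimal 33)
Equivalent: 132 >> 2 = 132 ÷ 2^2 = 33



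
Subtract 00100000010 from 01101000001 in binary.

Method 1 - Direct subtraction (column by column from the right: bit − bit − borrow-in; if negative, add 2 and borrow 1 from the next column):
borrow: 00001111100
        01101000001
-       00100000010
-------------------
        01000111111

Method 2 - Add two's complement:
Two's complement of 00100000010: invert → 11011111101, add 1 → 11011111110
  01101000001
+ 11011111110
-------------
 101000111111  (end carry out of the top bit = 1)
Discarding the end carry: 01000111111
Decimal check:
  01101000001 = 512 + 256 + 64 + 1 = 833
  00100000010 = 256 + 2 = 258
  833 - 258 = 575, and 01000111111 = 512 + 32 + 16 + 8 + 4 + 2 + 1 = 575 ✓



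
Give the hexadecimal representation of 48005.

Using repeated division by 16 (digits 10–15 are A–F):
48005 ÷ 16 = 3000 remainder 5
3000 ÷ 16 = 187 remainder 8
187 ÷ 16 = 11 remainder 11 (B)
11 ÷ 16 = 0 remainder 11 (B)
Reading remainders bottom to top: BB85



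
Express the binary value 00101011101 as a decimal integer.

Sum of powers of 2 for each 1-bit:
2^0 + 2^2 + 2^3 + 2^4 + 2^6 + 2^8
= 1 + 4 + 8 + 16 + 64 + 256
= 349



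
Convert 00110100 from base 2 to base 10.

Sum of powers of 2 for each 1-bit:
2^2 + 2^4 + 2^5
= 4 + 16 + 32
= 52



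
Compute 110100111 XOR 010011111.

XOR: 1 when bits differ
  110100111
^ 010011111
-----------
  100111000
Decimal: 423 ^ 159 = 312



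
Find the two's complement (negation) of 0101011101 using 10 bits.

Original: 0101011101
Step 1 - Invert all bits: 1010100010
Step 2 - Add 1: 1010100011
Verification: 0101011101 + 1010100011 = 10000000000; discarding the end carry (carry out of the top bit) leaves the 10-bit value 0000000000, as required for x + (-x)



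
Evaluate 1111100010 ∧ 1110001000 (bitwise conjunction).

AND: 1 only when both bits are 1
  1111100010
& 1110001000
------------
  1110000000
Decimal: 994 & 904 = 896



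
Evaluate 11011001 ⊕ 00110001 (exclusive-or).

XOR: 1 when bits differ
  11011001
^ 00110001
----------
  11101000
Decimal: 217 ^ 49 = 232



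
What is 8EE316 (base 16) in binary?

Convert each hex digit to 4 bits:
  8 = 1000
  E = 1110
  E = 1110
  3 = 0011
  1 = 0001
  6 = 0110
Concatenate: 100011101110001100010110

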